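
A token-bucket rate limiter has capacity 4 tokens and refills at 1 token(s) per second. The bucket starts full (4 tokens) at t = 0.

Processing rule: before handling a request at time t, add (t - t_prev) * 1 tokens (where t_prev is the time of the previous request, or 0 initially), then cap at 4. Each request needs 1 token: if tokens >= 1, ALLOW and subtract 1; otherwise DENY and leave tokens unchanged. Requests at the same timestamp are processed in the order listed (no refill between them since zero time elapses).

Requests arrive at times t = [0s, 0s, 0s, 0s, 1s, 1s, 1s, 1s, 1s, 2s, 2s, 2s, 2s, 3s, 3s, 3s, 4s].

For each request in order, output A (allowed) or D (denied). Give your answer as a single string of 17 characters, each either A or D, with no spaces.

Simulating step by step:
  req#1 t=0s: ALLOW
  req#2 t=0s: ALLOW
  req#3 t=0s: ALLOW
  req#4 t=0s: ALLOW
  req#5 t=1s: ALLOW
  req#6 t=1s: DENY
  req#7 t=1s: DENY
  req#8 t=1s: DENY
  req#9 t=1s: DENY
  req#10 t=2s: ALLOW
  req#11 t=2s: DENY
  req#12 t=2s: DENY
  req#13 t=2s: DENY
  req#14 t=3s: ALLOW
  req#15 t=3s: DENY
  req#16 t=3s: DENY
  req#17 t=4s: ALLOW

Answer: AAAAADDDDADDDADDA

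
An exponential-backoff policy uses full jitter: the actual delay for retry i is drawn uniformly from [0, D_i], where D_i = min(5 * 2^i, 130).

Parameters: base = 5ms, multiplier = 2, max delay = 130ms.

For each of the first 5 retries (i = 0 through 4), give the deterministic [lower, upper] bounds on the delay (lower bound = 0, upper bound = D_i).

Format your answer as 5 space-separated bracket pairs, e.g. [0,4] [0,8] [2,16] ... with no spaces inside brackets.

Computing bounds per retry:
  i=0: D_i=min(5*2^0,130)=5, bounds=[0,5]
  i=1: D_i=min(5*2^1,130)=10, bounds=[0,10]
  i=2: D_i=min(5*2^2,130)=20, bounds=[0,20]
  i=3: D_i=min(5*2^3,130)=40, bounds=[0,40]
  i=4: D_i=min(5*2^4,130)=80, bounds=[0,80]

Answer: [0,5] [0,10] [0,20] [0,40] [0,80]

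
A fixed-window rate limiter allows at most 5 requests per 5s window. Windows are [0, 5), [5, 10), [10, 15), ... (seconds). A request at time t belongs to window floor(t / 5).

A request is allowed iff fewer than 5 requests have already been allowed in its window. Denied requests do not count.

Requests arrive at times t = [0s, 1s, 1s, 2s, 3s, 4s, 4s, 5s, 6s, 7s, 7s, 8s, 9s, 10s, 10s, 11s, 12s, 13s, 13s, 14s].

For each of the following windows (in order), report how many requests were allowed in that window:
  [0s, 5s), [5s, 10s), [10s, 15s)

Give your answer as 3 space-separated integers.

Processing requests:
  req#1 t=0s (window 0): ALLOW
  req#2 t=1s (window 0): ALLOW
  req#3 t=1s (window 0): ALLOW
  req#4 t=2s (window 0): ALLOW
  req#5 t=3s (window 0): ALLOW
  req#6 t=4s (window 0): DENY
  req#7 t=4s (window 0): DENY
  req#8 t=5s (window 1): ALLOW
  req#9 t=6s (window 1): ALLOW
  req#10 t=7s (window 1): ALLOW
  req#11 t=7s (window 1): ALLOW
  req#12 t=8s (window 1): ALLOW
  req#13 t=9s (window 1): DENY
  req#14 t=10s (window 2): ALLOW
  req#15 t=10s (window 2): ALLOW
  req#16 t=11s (window 2): ALLOW
  req#17 t=12s (window 2): ALLOW
  req#18 t=13s (window 2): ALLOW
  req#19 t=13s (window 2): DENY
  req#20 t=14s (window 2): DENY

Allowed counts by window: 5 5 5

Answer: 5 5 5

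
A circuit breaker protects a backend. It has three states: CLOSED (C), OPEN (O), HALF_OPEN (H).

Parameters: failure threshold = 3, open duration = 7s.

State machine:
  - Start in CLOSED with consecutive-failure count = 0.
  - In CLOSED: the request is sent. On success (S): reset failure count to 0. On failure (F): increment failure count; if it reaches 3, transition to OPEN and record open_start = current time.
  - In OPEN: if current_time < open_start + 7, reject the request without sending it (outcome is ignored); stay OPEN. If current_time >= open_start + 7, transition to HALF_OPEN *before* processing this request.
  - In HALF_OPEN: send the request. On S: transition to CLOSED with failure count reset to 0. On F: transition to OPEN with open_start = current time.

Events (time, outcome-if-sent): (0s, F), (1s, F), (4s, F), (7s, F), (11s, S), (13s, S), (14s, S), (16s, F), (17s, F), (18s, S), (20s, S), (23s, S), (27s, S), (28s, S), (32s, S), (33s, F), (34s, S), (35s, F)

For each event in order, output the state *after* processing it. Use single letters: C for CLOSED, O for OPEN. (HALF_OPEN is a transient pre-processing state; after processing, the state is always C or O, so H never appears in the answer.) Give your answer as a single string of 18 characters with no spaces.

Answer: CCOOCCCCCCCCCCCCCC

Derivation:
State after each event:
  event#1 t=0s outcome=F: state=CLOSED
  event#2 t=1s outcome=F: state=CLOSED
  event#3 t=4s outcome=F: state=OPEN
  event#4 t=7s outcome=F: state=OPEN
  event#5 t=11s outcome=S: state=CLOSED
  event#6 t=13s outcome=S: state=CLOSED
  event#7 t=14s outcome=S: state=CLOSED
  event#8 t=16s outcome=F: state=CLOSED
  event#9 t=17s outcome=F: state=CLOSED
  event#10 t=18s outcome=S: state=CLOSED
  event#11 t=20s outcome=S: state=CLOSED
  event#12 t=23s outcome=S: state=CLOSED
  event#13 t=27s outcome=S: state=CLOSED
  event#14 t=28s outcome=S: state=CLOSED
  event#15 t=32s outcome=S: state=CLOSED
  event#16 t=33s outcome=F: state=CLOSED
  event#17 t=34s outcome=S: state=CLOSED
  event#18 t=35s outcome=F: state=CLOSED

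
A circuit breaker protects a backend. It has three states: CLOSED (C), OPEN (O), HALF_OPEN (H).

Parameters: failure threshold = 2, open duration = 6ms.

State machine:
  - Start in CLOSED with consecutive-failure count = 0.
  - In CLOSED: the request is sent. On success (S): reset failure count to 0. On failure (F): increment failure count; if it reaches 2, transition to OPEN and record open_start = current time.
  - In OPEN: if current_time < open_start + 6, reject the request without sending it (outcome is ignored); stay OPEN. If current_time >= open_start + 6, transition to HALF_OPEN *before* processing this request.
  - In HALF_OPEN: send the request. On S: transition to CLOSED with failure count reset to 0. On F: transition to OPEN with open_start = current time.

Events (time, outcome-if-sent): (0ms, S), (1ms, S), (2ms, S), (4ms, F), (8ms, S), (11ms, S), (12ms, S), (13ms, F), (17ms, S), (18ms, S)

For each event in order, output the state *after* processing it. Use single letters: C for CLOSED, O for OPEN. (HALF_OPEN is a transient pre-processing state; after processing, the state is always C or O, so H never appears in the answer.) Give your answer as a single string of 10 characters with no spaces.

State after each event:
  event#1 t=0ms outcome=S: state=CLOSED
  event#2 t=1ms outcome=S: state=CLOSED
  event#3 t=2ms outcome=S: state=CLOSED
  event#4 t=4ms outcome=F: state=CLOSED
  event#5 t=8ms outcome=S: state=CLOSED
  event#6 t=11ms outcome=S: state=CLOSED
  event#7 t=12ms outcome=S: state=CLOSED
  event#8 t=13ms outcome=F: state=CLOSED
  event#9 t=17ms outcome=S: state=CLOSED
  event#10 t=18ms outcome=S: state=CLOSED

Answer: CCCCCCCCCC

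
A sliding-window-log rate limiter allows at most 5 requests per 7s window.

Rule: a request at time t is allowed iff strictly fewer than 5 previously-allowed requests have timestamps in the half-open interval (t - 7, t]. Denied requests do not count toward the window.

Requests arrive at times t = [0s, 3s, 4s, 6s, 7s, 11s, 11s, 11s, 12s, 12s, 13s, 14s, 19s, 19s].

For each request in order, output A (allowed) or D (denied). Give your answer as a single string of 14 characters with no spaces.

Tracking allowed requests in the window:
  req#1 t=0s: ALLOW
  req#2 t=3s: ALLOW
  req#3 t=4s: ALLOW
  req#4 t=6s: ALLOW
  req#5 t=7s: ALLOW
  req#6 t=11s: ALLOW
  req#7 t=11s: ALLOW
  req#8 t=11s: ALLOW
  req#9 t=12s: DENY
  req#10 t=12s: DENY
  req#11 t=13s: ALLOW
  req#12 t=14s: ALLOW
  req#13 t=19s: ALLOW
  req#14 t=19s: ALLOW

Answer: AAAAAAAADDAAAA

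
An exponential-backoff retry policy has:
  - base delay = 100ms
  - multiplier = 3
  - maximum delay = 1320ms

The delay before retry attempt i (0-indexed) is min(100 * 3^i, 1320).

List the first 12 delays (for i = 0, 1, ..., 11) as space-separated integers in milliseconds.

Computing each delay:
  i=0: min(100*3^0, 1320) = 100
  i=1: min(100*3^1, 1320) = 300
  i=2: min(100*3^2, 1320) = 900
  i=3: min(100*3^3, 1320) = 1320
  i=4: min(100*3^4, 1320) = 1320
  i=5: min(100*3^5, 1320) = 1320
  i=6: min(100*3^6, 1320) = 1320
  i=7: min(100*3^7, 1320) = 1320
  i=8: min(100*3^8, 1320) = 1320
  i=9: min(100*3^9, 1320) = 1320
  i=10: min(100*3^10, 1320) = 1320
  i=11: min(100*3^11, 1320) = 1320

Answer: 100 300 900 1320 1320 1320 1320 1320 1320 1320 1320 1320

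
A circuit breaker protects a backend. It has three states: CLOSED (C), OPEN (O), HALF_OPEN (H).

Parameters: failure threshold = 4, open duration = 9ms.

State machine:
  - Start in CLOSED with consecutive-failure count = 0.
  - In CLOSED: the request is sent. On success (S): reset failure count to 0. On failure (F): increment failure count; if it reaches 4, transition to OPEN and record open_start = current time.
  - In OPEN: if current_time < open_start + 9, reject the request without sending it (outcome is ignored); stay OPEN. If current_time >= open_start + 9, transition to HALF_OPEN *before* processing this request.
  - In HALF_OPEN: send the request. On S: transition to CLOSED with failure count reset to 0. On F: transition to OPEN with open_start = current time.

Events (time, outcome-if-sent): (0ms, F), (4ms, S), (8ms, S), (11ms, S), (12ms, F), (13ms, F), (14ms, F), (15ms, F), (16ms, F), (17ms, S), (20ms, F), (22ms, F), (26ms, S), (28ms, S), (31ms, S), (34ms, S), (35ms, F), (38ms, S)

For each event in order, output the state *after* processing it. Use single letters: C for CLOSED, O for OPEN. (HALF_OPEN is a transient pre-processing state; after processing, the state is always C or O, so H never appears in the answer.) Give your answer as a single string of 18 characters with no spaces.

Answer: CCCCCCCOOOOOCCCCCC

Derivation:
State after each event:
  event#1 t=0ms outcome=F: state=CLOSED
  event#2 t=4ms outcome=S: state=CLOSED
  event#3 t=8ms outcome=S: state=CLOSED
  event#4 t=11ms outcome=S: state=CLOSED
  event#5 t=12ms outcome=F: state=CLOSED
  event#6 t=13ms outcome=F: state=CLOSED
  event#7 t=14ms outcome=F: state=CLOSED
  event#8 t=15ms outcome=F: state=OPEN
  event#9 t=16ms outcome=F: state=OPEN
  event#10 t=17ms outcome=S: state=OPEN
  event#11 t=20ms outcome=F: state=OPEN
  event#12 t=22ms outcome=F: state=OPEN
  event#13 t=26ms outcome=S: state=CLOSED
  event#14 t=28ms outcome=S: state=CLOSED
  event#15 t=31ms outcome=S: state=CLOSED
  event#16 t=34ms outcome=S: state=CLOSED
  event#17 t=35ms outcome=F: state=CLOSED
  event#18 t=38ms outcome=S: state=CLOSED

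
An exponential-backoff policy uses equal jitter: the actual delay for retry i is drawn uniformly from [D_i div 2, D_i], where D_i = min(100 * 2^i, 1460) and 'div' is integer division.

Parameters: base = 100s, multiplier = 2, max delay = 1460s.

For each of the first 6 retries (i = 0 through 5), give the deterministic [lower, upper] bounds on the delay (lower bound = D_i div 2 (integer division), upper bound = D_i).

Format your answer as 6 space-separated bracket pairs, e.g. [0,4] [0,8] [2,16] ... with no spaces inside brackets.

Computing bounds per retry:
  i=0: D_i=min(100*2^0,1460)=100, bounds=[50,100]
  i=1: D_i=min(100*2^1,1460)=200, bounds=[100,200]
  i=2: D_i=min(100*2^2,1460)=400, bounds=[200,400]
  i=3: D_i=min(100*2^3,1460)=800, bounds=[400,800]
  i=4: D_i=min(100*2^4,1460)=1460, bounds=[730,1460]
  i=5: D_i=min(100*2^5,1460)=1460, bounds=[730,1460]

Answer: [50,100] [100,200] [200,400] [400,800] [730,1460] [730,1460]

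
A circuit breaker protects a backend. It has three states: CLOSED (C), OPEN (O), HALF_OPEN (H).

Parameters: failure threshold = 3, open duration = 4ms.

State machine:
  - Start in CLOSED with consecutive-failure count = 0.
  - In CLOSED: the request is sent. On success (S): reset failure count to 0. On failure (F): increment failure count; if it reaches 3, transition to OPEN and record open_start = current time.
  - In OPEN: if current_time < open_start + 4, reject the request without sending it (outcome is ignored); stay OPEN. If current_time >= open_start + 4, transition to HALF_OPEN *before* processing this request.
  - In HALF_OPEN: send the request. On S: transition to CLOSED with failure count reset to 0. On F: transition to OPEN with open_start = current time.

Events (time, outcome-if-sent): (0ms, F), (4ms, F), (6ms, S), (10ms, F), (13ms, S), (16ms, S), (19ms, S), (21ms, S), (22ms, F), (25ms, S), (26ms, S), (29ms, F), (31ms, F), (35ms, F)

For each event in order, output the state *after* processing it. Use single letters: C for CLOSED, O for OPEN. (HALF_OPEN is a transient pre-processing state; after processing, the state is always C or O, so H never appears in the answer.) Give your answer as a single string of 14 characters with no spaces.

State after each event:
  event#1 t=0ms outcome=F: state=CLOSED
  event#2 t=4ms outcome=F: state=CLOSED
  event#3 t=6ms outcome=S: state=CLOSED
  event#4 t=10ms outcome=F: state=CLOSED
  event#5 t=13ms outcome=S: state=CLOSED
  event#6 t=16ms outcome=S: state=CLOSED
  event#7 t=19ms outcome=S: state=CLOSED
  event#8 t=21ms outcome=S: state=CLOSED
  event#9 t=22ms outcome=F: state=CLOSED
  event#10 t=25ms outcome=S: state=CLOSED
  event#11 t=26ms outcome=S: state=CLOSED
  event#12 t=29ms outcome=F: state=CLOSED
  event#13 t=31ms outcome=F: state=CLOSED
  event#14 t=35ms outcome=F: state=OPEN

Answer: CCCCCCCCCCCCCO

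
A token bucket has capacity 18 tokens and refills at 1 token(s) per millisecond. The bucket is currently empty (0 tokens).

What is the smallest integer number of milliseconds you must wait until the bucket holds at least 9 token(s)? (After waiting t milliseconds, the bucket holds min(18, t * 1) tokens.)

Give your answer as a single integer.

Need t * 1 >= 9, so t >= 9/1.
Smallest integer t = ceil(9/1) = 9.

Answer: 9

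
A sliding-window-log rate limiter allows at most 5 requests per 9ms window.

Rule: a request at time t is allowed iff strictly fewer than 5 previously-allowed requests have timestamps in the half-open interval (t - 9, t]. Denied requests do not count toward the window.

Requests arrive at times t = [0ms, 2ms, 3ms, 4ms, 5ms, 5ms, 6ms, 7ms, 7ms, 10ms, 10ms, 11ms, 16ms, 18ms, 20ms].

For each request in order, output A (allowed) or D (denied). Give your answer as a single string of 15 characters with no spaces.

Tracking allowed requests in the window:
  req#1 t=0ms: ALLOW
  req#2 t=2ms: ALLOW
  req#3 t=3ms: ALLOW
  req#4 t=4ms: ALLOW
  req#5 t=5ms: ALLOW
  req#6 t=5ms: DENY
  req#7 t=6ms: DENY
  req#8 t=7ms: DENY
  req#9 t=7ms: DENY
  req#10 t=10ms: ALLOW
  req#11 t=10ms: DENY
  req#12 t=11ms: ALLOW
  req#13 t=16ms: ALLOW
  req#14 t=18ms: ALLOW
  req#15 t=20ms: ALLOW

Answer: AAAAADDDDADAAAA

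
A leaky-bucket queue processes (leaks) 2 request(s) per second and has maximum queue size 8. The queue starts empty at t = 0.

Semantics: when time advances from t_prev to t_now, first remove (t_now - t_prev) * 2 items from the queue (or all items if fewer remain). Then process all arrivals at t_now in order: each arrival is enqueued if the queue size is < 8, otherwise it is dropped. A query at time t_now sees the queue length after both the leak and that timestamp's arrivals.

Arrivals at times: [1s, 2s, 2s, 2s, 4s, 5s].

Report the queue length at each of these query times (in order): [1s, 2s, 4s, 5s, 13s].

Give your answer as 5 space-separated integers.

Answer: 1 3 1 1 0

Derivation:
Queue lengths at query times:
  query t=1s: backlog = 1
  query t=2s: backlog = 3
  query t=4s: backlog = 1
  query t=5s: backlog = 1
  query t=13s: backlog = 0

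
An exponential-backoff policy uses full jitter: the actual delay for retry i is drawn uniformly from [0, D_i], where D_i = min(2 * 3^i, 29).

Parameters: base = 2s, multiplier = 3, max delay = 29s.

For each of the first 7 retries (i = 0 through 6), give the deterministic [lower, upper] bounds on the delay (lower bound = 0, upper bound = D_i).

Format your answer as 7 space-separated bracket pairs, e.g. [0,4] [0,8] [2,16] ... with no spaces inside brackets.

Computing bounds per retry:
  i=0: D_i=min(2*3^0,29)=2, bounds=[0,2]
  i=1: D_i=min(2*3^1,29)=6, bounds=[0,6]
  i=2: D_i=min(2*3^2,29)=18, bounds=[0,18]
  i=3: D_i=min(2*3^3,29)=29, bounds=[0,29]
  i=4: D_i=min(2*3^4,29)=29, bounds=[0,29]
  i=5: D_i=min(2*3^5,29)=29, bounds=[0,29]
  i=6: D_i=min(2*3^6,29)=29, bounds=[0,29]

Answer: [0,2] [0,6] [0,18] [0,29] [0,29] [0,29] [0,29]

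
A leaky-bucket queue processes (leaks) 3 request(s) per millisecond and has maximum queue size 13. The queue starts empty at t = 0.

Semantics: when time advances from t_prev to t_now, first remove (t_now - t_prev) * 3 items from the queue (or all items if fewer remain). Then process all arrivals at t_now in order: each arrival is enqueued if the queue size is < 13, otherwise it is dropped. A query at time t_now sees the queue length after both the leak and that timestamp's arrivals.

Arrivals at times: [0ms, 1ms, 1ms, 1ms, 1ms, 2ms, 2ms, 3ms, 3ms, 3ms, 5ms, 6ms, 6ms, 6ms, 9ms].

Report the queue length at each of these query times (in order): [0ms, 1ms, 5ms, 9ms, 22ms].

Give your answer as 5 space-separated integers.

Queue lengths at query times:
  query t=0ms: backlog = 1
  query t=1ms: backlog = 4
  query t=5ms: backlog = 1
  query t=9ms: backlog = 1
  query t=22ms: backlog = 0

Answer: 1 4 1 1 0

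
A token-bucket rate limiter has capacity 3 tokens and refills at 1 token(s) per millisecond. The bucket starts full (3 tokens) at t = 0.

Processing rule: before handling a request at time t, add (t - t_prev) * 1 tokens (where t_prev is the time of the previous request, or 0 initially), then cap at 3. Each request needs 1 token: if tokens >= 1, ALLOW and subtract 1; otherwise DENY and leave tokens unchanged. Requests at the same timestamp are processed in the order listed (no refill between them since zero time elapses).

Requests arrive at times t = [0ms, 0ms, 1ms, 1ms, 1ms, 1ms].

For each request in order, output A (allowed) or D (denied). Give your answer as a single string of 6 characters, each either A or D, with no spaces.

Simulating step by step:
  req#1 t=0ms: ALLOW
  req#2 t=0ms: ALLOW
  req#3 t=1ms: ALLOW
  req#4 t=1ms: ALLOW
  req#5 t=1ms: DENY
  req#6 t=1ms: DENY

Answer: AAAADD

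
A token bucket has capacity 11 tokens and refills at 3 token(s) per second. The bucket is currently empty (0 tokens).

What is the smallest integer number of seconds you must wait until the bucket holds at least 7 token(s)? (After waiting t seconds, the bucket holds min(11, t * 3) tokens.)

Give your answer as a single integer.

Answer: 3

Derivation:
Need t * 3 >= 7, so t >= 7/3.
Smallest integer t = ceil(7/3) = 3.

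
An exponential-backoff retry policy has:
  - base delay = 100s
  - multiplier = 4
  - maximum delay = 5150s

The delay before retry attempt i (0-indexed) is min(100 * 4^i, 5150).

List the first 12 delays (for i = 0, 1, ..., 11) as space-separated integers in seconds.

Answer: 100 400 1600 5150 5150 5150 5150 5150 5150 5150 5150 5150

Derivation:
Computing each delay:
  i=0: min(100*4^0, 5150) = 100
  i=1: min(100*4^1, 5150) = 400
  i=2: min(100*4^2, 5150) = 1600
  i=3: min(100*4^3, 5150) = 5150
  i=4: min(100*4^4, 5150) = 5150
  i=5: min(100*4^5, 5150) = 5150
  i=6: min(100*4^6, 5150) = 5150
  i=7: min(100*4^7, 5150) = 5150
  i=8: min(100*4^8, 5150) = 5150
  i=9: min(100*4^9, 5150) = 5150
  i=10: min(100*4^10, 5150) = 5150
  i=11: min(100*4^11, 5150) = 5150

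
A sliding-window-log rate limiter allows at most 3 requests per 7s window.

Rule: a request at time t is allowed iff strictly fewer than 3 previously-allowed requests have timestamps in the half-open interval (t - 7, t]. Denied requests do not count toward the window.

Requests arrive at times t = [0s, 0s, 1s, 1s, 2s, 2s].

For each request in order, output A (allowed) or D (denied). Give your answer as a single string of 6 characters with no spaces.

Answer: AAADDD

Derivation:
Tracking allowed requests in the window:
  req#1 t=0s: ALLOW
  req#2 t=0s: ALLOW
  req#3 t=1s: ALLOW
  req#4 t=1s: DENY
  req#5 t=2s: DENY
  req#6 t=2s: DENY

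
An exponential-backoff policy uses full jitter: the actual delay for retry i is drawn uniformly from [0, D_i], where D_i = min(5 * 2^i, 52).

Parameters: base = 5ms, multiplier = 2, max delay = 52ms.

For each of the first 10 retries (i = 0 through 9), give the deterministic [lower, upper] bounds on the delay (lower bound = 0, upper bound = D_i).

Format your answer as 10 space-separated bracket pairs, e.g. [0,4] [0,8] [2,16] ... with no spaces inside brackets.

Answer: [0,5] [0,10] [0,20] [0,40] [0,52] [0,52] [0,52] [0,52] [0,52] [0,52]

Derivation:
Computing bounds per retry:
  i=0: D_i=min(5*2^0,52)=5, bounds=[0,5]
  i=1: D_i=min(5*2^1,52)=10, bounds=[0,10]
  i=2: D_i=min(5*2^2,52)=20, bounds=[0,20]
  i=3: D_i=min(5*2^3,52)=40, bounds=[0,40]
  i=4: D_i=min(5*2^4,52)=52, bounds=[0,52]
  i=5: D_i=min(5*2^5,52)=52, bounds=[0,52]
  i=6: D_i=min(5*2^6,52)=52, bounds=[0,52]
  i=7: D_i=min(5*2^7,52)=52, bounds=[0,52]
  i=8: D_i=min(5*2^8,52)=52, bounds=[0,52]
  i=9: D_i=min(5*2^9,52)=52, bounds=[0,52]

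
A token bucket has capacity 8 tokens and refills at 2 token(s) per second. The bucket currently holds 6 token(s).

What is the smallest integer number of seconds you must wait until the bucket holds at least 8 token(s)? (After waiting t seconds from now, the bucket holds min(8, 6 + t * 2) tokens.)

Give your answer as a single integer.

Answer: 1

Derivation:
Need 6 + t * 2 >= 8, so t >= 2/2.
Smallest integer t = ceil(2/2) = 1.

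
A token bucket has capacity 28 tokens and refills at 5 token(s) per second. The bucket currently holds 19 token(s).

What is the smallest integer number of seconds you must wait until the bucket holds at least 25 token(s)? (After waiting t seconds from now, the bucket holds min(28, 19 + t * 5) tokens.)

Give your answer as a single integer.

Need 19 + t * 5 >= 25, so t >= 6/5.
Smallest integer t = ceil(6/5) = 2.

Answer: 2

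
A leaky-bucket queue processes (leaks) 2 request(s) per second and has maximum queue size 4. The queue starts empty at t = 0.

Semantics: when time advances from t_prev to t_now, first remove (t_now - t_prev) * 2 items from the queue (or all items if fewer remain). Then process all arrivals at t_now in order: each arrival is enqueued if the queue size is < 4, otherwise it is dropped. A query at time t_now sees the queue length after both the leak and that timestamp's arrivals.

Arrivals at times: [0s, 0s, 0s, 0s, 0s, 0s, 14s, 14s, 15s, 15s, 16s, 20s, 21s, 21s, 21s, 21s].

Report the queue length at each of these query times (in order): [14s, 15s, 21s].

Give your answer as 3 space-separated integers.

Answer: 2 2 4

Derivation:
Queue lengths at query times:
  query t=14s: backlog = 2
  query t=15s: backlog = 2
  query t=21s: backlog = 4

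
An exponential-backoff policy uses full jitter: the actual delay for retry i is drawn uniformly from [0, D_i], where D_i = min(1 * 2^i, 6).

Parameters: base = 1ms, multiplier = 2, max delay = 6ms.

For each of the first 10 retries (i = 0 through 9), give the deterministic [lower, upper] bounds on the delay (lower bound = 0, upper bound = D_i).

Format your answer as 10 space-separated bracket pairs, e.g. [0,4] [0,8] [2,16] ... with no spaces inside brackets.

Computing bounds per retry:
  i=0: D_i=min(1*2^0,6)=1, bounds=[0,1]
  i=1: D_i=min(1*2^1,6)=2, bounds=[0,2]
  i=2: D_i=min(1*2^2,6)=4, bounds=[0,4]
  i=3: D_i=min(1*2^3,6)=6, bounds=[0,6]
  i=4: D_i=min(1*2^4,6)=6, bounds=[0,6]
  i=5: D_i=min(1*2^5,6)=6, bounds=[0,6]
  i=6: D_i=min(1*2^6,6)=6, bounds=[0,6]
  i=7: D_i=min(1*2^7,6)=6, bounds=[0,6]
  i=8: D_i=min(1*2^8,6)=6, bounds=[0,6]
  i=9: D_i=min(1*2^9,6)=6, bounds=[0,6]

Answer: [0,1] [0,2] [0,4] [0,6] [0,6] [0,6] [0,6] [0,6] [0,6] [0,6]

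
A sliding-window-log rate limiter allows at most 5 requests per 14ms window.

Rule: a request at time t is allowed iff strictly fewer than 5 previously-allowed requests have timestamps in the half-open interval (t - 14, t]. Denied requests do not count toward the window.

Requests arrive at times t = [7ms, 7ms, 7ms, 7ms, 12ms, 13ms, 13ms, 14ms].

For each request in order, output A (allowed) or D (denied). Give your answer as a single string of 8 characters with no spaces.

Answer: AAAAADDD

Derivation:
Tracking allowed requests in the window:
  req#1 t=7ms: ALLOW
  req#2 t=7ms: ALLOW
  req#3 t=7ms: ALLOW
  req#4 t=7ms: ALLOW
  req#5 t=12ms: ALLOW
  req#6 t=13ms: DENY
  req#7 t=13ms: DENY
  req#8 t=14ms: DENY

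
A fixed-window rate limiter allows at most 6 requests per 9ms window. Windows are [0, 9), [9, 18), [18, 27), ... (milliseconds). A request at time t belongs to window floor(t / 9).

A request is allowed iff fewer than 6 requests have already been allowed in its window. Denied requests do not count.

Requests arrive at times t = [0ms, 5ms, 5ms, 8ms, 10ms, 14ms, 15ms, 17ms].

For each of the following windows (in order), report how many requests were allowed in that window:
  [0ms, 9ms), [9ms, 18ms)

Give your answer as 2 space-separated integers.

Processing requests:
  req#1 t=0ms (window 0): ALLOW
  req#2 t=5ms (window 0): ALLOW
  req#3 t=5ms (window 0): ALLOW
  req#4 t=8ms (window 0): ALLOW
  req#5 t=10ms (window 1): ALLOW
  req#6 t=14ms (window 1): ALLOW
  req#7 t=15ms (window 1): ALLOW
  req#8 t=17ms (window 1): ALLOW

Allowed counts by window: 4 4

Answer: 4 4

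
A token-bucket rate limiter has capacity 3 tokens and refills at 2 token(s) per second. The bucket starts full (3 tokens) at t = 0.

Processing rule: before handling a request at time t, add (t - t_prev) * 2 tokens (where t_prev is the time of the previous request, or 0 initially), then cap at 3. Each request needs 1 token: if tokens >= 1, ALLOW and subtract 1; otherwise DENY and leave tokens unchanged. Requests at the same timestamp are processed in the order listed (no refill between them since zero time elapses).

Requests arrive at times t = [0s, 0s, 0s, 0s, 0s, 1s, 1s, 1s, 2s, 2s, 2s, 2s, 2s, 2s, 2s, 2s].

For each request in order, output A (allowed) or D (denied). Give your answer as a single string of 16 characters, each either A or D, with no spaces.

Simulating step by step:
  req#1 t=0s: ALLOW
  req#2 t=0s: ALLOW
  req#3 t=0s: ALLOW
  req#4 t=0s: DENY
  req#5 t=0s: DENY
  req#6 t=1s: ALLOW
  req#7 t=1s: ALLOW
  req#8 t=1s: DENY
  req#9 t=2s: ALLOW
  req#10 t=2s: ALLOW
  req#11 t=2s: DENY
  req#12 t=2s: DENY
  req#13 t=2s: DENY
  req#14 t=2s: DENY
  req#15 t=2s: DENY
  req#16 t=2s: DENY

Answer: AAADDAADAADDDDDD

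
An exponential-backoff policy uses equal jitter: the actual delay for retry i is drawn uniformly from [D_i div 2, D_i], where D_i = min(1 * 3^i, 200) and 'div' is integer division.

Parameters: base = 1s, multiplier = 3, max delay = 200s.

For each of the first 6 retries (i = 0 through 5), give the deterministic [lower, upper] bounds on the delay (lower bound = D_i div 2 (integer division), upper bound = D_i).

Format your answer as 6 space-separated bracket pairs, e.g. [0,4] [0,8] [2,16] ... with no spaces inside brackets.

Answer: [0,1] [1,3] [4,9] [13,27] [40,81] [100,200]

Derivation:
Computing bounds per retry:
  i=0: D_i=min(1*3^0,200)=1, bounds=[0,1]
  i=1: D_i=min(1*3^1,200)=3, bounds=[1,3]
  i=2: D_i=min(1*3^2,200)=9, bounds=[4,9]
  i=3: D_i=min(1*3^3,200)=27, bounds=[13,27]
  i=4: D_i=min(1*3^4,200)=81, bounds=[40,81]
  i=5: D_i=min(1*3^5,200)=200, bounds=[100,200]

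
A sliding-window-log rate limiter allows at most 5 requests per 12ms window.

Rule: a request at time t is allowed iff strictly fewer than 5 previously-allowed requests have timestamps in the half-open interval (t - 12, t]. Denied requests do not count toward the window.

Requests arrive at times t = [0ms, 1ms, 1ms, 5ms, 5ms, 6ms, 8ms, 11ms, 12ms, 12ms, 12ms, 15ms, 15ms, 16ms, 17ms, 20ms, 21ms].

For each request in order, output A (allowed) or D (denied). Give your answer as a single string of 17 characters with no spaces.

Answer: AAAAADDDADDAADAAD

Derivation:
Tracking allowed requests in the window:
  req#1 t=0ms: ALLOW
  req#2 t=1ms: ALLOW
  req#3 t=1ms: ALLOW
  req#4 t=5ms: ALLOW
  req#5 t=5ms: ALLOW
  req#6 t=6ms: DENY
  req#7 t=8ms: DENY
  req#8 t=11ms: DENY
  req#9 t=12ms: ALLOW
  req#10 t=12ms: DENY
  req#11 t=12ms: DENY
  req#12 t=15ms: ALLOW
  req#13 t=15ms: ALLOW
  req#14 t=16ms: DENY
  req#15 t=17ms: ALLOW
  req#16 t=20ms: ALLOW
  req#17 t=21ms: DENY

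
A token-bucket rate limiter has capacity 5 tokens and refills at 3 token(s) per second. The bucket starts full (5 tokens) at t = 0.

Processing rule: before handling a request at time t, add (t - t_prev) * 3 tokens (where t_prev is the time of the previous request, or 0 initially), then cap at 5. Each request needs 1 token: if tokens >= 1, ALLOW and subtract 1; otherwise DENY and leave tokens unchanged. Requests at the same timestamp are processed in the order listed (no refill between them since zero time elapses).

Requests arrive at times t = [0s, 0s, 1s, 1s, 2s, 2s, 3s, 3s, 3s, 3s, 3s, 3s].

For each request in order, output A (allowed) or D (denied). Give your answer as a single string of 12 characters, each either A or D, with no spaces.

Simulating step by step:
  req#1 t=0s: ALLOW
  req#2 t=0s: ALLOW
  req#3 t=1s: ALLOW
  req#4 t=1s: ALLOW
  req#5 t=2s: ALLOW
  req#6 t=2s: ALLOW
  req#7 t=3s: ALLOW
  req#8 t=3s: ALLOW
  req#9 t=3s: ALLOW
  req#10 t=3s: ALLOW
  req#11 t=3s: ALLOW
  req#12 t=3s: DENY

Answer: AAAAAAAAAAAD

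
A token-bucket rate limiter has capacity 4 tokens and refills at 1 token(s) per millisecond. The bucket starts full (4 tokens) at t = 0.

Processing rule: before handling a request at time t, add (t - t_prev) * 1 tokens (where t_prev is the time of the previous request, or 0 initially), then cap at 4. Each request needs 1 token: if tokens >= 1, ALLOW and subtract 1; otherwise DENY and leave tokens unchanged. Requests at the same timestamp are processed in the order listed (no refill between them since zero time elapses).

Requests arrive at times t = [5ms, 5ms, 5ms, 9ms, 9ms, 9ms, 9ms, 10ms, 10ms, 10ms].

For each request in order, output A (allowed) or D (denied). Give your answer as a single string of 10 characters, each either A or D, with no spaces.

Simulating step by step:
  req#1 t=5ms: ALLOW
  req#2 t=5ms: ALLOW
  req#3 t=5ms: ALLOW
  req#4 t=9ms: ALLOW
  req#5 t=9ms: ALLOW
  req#6 t=9ms: ALLOW
  req#7 t=9ms: ALLOW
  req#8 t=10ms: ALLOW
  req#9 t=10ms: DENY
  req#10 t=10ms: DENY

Answer: AAAAAAAADD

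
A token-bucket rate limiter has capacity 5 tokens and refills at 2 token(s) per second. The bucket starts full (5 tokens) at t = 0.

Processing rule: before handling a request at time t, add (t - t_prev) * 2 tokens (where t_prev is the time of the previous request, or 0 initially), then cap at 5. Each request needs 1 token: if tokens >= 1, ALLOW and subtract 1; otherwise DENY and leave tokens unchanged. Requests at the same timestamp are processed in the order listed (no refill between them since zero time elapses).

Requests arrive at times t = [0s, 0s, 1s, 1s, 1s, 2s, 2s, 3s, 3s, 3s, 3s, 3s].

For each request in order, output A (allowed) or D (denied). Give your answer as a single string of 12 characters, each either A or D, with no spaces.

Answer: AAAAAAAAAAAD

Derivation:
Simulating step by step:
  req#1 t=0s: ALLOW
  req#2 t=0s: ALLOW
  req#3 t=1s: ALLOW
  req#4 t=1s: ALLOW
  req#5 t=1s: ALLOW
  req#6 t=2s: ALLOW
  req#7 t=2s: ALLOW
  req#8 t=3s: ALLOW
  req#9 t=3s: ALLOW
  req#10 t=3s: ALLOW
  req#11 t=3s: ALLOW
  req#12 t=3s: DENY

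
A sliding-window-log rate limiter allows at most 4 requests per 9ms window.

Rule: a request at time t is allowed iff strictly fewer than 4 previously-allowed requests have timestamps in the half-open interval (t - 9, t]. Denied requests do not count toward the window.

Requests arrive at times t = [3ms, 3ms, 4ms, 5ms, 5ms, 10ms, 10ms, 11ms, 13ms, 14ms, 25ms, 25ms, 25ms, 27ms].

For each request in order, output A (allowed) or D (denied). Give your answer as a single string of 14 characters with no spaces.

Answer: AAAADDDDAAAAAA

Derivation:
Tracking allowed requests in the window:
  req#1 t=3ms: ALLOW
  req#2 t=3ms: ALLOW
  req#3 t=4ms: ALLOW
  req#4 t=5ms: ALLOW
  req#5 t=5ms: DENY
  req#6 t=10ms: DENY
  req#7 t=10ms: DENY
  req#8 t=11ms: DENY
  req#9 t=13ms: ALLOW
  req#10 t=14ms: ALLOW
  req#11 t=25ms: ALLOW
  req#12 t=25ms: ALLOW
  req#13 t=25ms: ALLOW
  req#14 t=27ms: ALLOW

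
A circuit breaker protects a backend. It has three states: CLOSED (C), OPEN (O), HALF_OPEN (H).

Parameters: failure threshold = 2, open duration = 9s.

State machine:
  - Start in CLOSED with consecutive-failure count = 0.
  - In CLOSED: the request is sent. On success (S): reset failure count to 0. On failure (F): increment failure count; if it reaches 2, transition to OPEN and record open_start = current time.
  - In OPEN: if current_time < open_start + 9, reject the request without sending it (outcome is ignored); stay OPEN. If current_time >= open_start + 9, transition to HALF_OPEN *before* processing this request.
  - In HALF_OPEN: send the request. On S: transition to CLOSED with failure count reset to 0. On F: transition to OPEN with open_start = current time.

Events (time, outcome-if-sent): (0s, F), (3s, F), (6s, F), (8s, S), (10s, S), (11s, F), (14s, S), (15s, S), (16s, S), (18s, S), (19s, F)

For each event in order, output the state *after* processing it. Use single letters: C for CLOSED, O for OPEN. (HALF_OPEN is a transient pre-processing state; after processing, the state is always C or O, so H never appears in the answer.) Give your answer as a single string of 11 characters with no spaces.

State after each event:
  event#1 t=0s outcome=F: state=CLOSED
  event#2 t=3s outcome=F: state=OPEN
  event#3 t=6s outcome=F: state=OPEN
  event#4 t=8s outcome=S: state=OPEN
  event#5 t=10s outcome=S: state=OPEN
  event#6 t=11s outcome=F: state=OPEN
  event#7 t=14s outcome=S: state=CLOSED
  event#8 t=15s outcome=S: state=CLOSED
  event#9 t=16s outcome=S: state=CLOSED
  event#10 t=18s outcome=S: state=CLOSED
  event#11 t=19s outcome=F: state=CLOSED

Answer: COOOOOCCCCC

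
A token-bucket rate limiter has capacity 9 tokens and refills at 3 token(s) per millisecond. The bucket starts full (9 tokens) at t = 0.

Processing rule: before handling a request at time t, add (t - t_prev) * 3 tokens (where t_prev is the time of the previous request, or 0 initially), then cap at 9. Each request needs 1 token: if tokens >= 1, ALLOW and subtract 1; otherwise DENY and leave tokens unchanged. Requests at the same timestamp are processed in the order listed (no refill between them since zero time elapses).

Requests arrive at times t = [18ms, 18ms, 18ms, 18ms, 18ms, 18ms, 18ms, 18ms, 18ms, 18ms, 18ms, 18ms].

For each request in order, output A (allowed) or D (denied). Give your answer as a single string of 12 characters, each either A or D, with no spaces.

Answer: AAAAAAAAADDD

Derivation:
Simulating step by step:
  req#1 t=18ms: ALLOW
  req#2 t=18ms: ALLOW
  req#3 t=18ms: ALLOW
  req#4 t=18ms: ALLOW
  req#5 t=18ms: ALLOW
  req#6 t=18ms: ALLOW
  req#7 t=18ms: ALLOW
  req#8 t=18ms: ALLOW
  req#9 t=18ms: ALLOW
  req#10 t=18ms: DENY
  req#11 t=18ms: DENY
  req#12 t=18ms: DENY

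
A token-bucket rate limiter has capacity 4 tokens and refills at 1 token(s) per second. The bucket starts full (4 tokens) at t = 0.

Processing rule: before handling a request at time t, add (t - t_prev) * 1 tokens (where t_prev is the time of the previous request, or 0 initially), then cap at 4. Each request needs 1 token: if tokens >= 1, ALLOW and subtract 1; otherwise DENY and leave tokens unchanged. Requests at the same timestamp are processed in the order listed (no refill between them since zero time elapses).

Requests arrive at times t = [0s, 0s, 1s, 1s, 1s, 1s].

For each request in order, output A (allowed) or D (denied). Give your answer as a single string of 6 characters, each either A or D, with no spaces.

Answer: AAAAAD

Derivation:
Simulating step by step:
  req#1 t=0s: ALLOW
  req#2 t=0s: ALLOW
  req#3 t=1s: ALLOW
  req#4 t=1s: ALLOW
  req#5 t=1s: ALLOW
  req#6 t=1s: DENY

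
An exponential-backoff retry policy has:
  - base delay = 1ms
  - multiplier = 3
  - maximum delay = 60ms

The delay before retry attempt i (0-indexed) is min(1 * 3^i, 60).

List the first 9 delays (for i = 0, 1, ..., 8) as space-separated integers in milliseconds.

Answer: 1 3 9 27 60 60 60 60 60

Derivation:
Computing each delay:
  i=0: min(1*3^0, 60) = 1
  i=1: min(1*3^1, 60) = 3
  i=2: min(1*3^2, 60) = 9
  i=3: min(1*3^3, 60) = 27
  i=4: min(1*3^4, 60) = 60
  i=5: min(1*3^5, 60) = 60
  i=6: min(1*3^6, 60) = 60
  i=7: min(1*3^7, 60) = 60
  i=8: min(1*3^8, 60) = 60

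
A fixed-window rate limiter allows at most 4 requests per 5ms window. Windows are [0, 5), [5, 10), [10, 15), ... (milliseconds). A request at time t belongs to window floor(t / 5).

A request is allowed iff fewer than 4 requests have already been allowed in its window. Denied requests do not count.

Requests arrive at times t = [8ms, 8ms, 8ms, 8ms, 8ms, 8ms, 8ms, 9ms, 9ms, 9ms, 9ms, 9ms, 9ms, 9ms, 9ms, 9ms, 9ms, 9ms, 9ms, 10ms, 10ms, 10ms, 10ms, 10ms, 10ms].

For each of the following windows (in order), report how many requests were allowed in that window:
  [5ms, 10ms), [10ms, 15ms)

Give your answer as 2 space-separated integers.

Processing requests:
  req#1 t=8ms (window 1): ALLOW
  req#2 t=8ms (window 1): ALLOW
  req#3 t=8ms (window 1): ALLOW
  req#4 t=8ms (window 1): ALLOW
  req#5 t=8ms (window 1): DENY
  req#6 t=8ms (window 1): DENY
  req#7 t=8ms (window 1): DENY
  req#8 t=9ms (window 1): DENY
  req#9 t=9ms (window 1): DENY
  req#10 t=9ms (window 1): DENY
  req#11 t=9ms (window 1): DENY
  req#12 t=9ms (window 1): DENY
  req#13 t=9ms (window 1): DENY
  req#14 t=9ms (window 1): DENY
  req#15 t=9ms (window 1): DENY
  req#16 t=9ms (window 1): DENY
  req#17 t=9ms (window 1): DENY
  req#18 t=9ms (window 1): DENY
  req#19 t=9ms (window 1): DENY
  req#20 t=10ms (window 2): ALLOW
  req#21 t=10ms (window 2): ALLOW
  req#22 t=10ms (window 2): ALLOW
  req#23 t=10ms (window 2): ALLOW
  req#24 t=10ms (window 2): DENY
  req#25 t=10ms (window 2): DENY

Allowed counts by window: 4 4

Answer: 4 4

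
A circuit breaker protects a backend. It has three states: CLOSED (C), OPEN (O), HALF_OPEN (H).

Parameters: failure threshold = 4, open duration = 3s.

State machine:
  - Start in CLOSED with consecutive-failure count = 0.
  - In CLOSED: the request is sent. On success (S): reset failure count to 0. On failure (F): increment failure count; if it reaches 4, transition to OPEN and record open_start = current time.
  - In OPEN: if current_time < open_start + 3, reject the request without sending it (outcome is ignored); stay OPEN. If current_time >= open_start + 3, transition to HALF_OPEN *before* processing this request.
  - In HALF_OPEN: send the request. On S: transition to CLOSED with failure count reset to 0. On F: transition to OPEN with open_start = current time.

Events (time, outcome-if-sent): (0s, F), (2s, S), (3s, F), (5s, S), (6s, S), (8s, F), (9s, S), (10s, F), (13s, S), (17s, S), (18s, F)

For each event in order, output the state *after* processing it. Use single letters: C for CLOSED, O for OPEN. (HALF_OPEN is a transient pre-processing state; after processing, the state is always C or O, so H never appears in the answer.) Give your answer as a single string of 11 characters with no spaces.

State after each event:
  event#1 t=0s outcome=F: state=CLOSED
  event#2 t=2s outcome=S: state=CLOSED
  event#3 t=3s outcome=F: state=CLOSED
  event#4 t=5s outcome=S: state=CLOSED
  event#5 t=6s outcome=S: state=CLOSED
  event#6 t=8s outcome=F: state=CLOSED
  event#7 t=9s outcome=S: state=CLOSED
  event#8 t=10s outcome=F: state=CLOSED
  event#9 t=13s outcome=S: state=CLOSED
  event#10 t=17s outcome=S: state=CLOSED
  event#11 t=18s outcome=F: state=CLOSED

Answer: CCCCCCCCCCC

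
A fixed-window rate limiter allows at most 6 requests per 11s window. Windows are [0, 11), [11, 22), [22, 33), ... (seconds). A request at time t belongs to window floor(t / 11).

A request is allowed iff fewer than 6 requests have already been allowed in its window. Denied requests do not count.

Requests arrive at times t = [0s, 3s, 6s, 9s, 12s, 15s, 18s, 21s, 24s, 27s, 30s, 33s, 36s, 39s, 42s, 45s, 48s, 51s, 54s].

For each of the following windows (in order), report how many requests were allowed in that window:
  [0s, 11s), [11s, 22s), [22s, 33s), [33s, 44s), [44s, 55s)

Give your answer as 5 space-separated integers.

Answer: 4 4 3 4 4

Derivation:
Processing requests:
  req#1 t=0s (window 0): ALLOW
  req#2 t=3s (window 0): ALLOW
  req#3 t=6s (window 0): ALLOW
  req#4 t=9s (window 0): ALLOW
  req#5 t=12s (window 1): ALLOW
  req#6 t=15s (window 1): ALLOW
  req#7 t=18s (window 1): ALLOW
  req#8 t=21s (window 1): ALLOW
  req#9 t=24s (window 2): ALLOW
  req#10 t=27s (window 2): ALLOW
  req#11 t=30s (window 2): ALLOW
  req#12 t=33s (window 3): ALLOW
  req#13 t=36s (window 3): ALLOW
  req#14 t=39s (window 3): ALLOW
  req#15 t=42s (window 3): ALLOW
  req#16 t=45s (window 4): ALLOW
  req#17 t=48s (window 4): ALLOW
  req#18 t=51s (window 4): ALLOW
  req#19 t=54s (window 4): ALLOW

Allowed counts by window: 4 4 3 4 4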